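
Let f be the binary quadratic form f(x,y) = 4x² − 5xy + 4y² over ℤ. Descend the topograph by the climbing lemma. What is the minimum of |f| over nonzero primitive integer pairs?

translate: b→3 (≡-5 mod 8), so (4,-5,4)→(4,3,3)
flip: (4,3,3)→(3,-3,4)
translate: b→3 (≡-3 mod 6), so (3,-3,4)→(3,3,4)
reduced (well bottom): (3,3,4) with a≤c, −a<b≤a
well minimum = a = 3

3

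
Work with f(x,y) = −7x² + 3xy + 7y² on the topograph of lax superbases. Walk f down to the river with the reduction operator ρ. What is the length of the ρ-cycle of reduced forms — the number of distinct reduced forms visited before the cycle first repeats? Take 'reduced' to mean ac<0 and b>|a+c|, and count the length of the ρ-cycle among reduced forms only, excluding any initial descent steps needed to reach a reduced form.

D = 205, ⌊√D⌋ = 14
river: ρ → (7,11,-3)
river: ρ → (-3,13,3)
river: ρ → (3,11,-7)
river: ρ → (-7,3,7)
ρ-cycle length = 4 (tail of 0 descent steps not counted)

4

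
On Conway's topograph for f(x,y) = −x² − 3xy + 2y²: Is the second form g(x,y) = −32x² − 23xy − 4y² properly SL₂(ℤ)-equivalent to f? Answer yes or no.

D₁ = 17, D₂ = 17
river cycle of f (length 6): (2, 3, -1), (-1, 3, 2), (2, 1, -2), (-2, 3, 1), (1, 3, -2), (-2, 1, 2)
river cycle of g (length 6): (1, 3, -2), (-2, 1, 2), (2, 3, -1), (-1, 3, 2), (2, 1, -2), (-2, 3, 1)
cycles coincide ⇒ equivalent

yes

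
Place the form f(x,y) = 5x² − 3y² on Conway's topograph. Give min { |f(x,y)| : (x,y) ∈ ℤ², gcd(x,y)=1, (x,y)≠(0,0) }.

descent: ρ → (-3,6,2)  [lands on river]
river: ρ → (2,6,-3)
closes: descent 1, river 2
min |a| on river = 2

2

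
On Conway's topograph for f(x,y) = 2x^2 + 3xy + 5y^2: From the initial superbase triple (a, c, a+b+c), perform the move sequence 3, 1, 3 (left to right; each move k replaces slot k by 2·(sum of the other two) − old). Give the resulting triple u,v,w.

start (2,5,10) = (f(1,0),f(0,1),f(1,1))
replace slot 3: 2·(2+5) − 10 = 4 → (2,5,4)
replace slot 1: 2·(5+4) − 2 = 16 → (16,5,4)
replace slot 3: 2·(16+5) − 4 = 38 → (16,5,38)

16,5,38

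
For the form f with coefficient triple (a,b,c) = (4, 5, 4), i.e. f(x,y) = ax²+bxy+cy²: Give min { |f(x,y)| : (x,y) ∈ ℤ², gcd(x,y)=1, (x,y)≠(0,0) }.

translate: b→-3 (≡5 mod 8), so (4,5,4)→(4,-3,3)
flip: (4,-3,3)→(3,3,4)
reduced (well bottom): (3,3,4) with a≤c, −a<b≤a
well minimum = a = 3

3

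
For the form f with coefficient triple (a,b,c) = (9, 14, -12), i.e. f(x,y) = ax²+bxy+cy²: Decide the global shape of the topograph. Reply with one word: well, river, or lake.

D = b²−4ac = 14² − 4·9·(-12) = 628
D > 0 non-square ⇒ indefinite ⇒ periodic river

river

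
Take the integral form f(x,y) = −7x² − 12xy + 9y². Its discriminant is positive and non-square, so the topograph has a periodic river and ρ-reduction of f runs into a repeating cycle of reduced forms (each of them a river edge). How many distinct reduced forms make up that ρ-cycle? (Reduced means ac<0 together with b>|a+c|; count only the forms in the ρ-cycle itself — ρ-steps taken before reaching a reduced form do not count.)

D = 396, ⌊√D⌋ = 19
descent: ρ → (9,12,-7)  [lands on river]
river: ρ → (-7,16,5)
river: ρ → (5,14,-10)
river: ρ → (-10,6,9)
ρ-cycle length = 4 (tail of 1 descent step not counted)

4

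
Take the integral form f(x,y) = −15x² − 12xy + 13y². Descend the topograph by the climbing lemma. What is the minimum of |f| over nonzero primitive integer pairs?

descent: ρ → (13,12,-15)  [lands on river]
river: ρ → (-15,18,10)
river: ρ → (10,22,-11)
river: ρ → (-11,22,10)
river: ρ → (10,18,-15)
river: ρ → (-15,12,13)
river: ρ → (13,14,-14)
river: ρ → (-14,14,13)
closes: descent 1, river 8
min |a| on river = 10

10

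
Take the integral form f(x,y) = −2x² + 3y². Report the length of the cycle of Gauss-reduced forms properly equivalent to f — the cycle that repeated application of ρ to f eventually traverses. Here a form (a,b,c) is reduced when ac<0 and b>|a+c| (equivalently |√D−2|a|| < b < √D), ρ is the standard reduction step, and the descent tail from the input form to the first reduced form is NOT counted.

D = 24, ⌊√D⌋ = 4
descent: ρ → (3,0,-2)
descent: ρ → (-2,4,1)  [lands on river]
river: ρ → (1,4,-2)
ρ-cycle length = 2 (tail of 2 descent steps not counted)

2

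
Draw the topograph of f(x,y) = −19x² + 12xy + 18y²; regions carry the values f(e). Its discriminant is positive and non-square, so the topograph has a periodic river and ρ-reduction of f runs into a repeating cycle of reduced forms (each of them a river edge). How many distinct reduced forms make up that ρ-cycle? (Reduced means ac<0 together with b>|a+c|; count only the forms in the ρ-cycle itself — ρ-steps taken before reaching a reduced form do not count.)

D = 1512, ⌊√D⌋ = 38
river: ρ → (18,24,-13)
river: ρ → (-13,28,14)
river: ρ → (14,28,-13)
river: ρ → (-13,24,18)
river: ρ → (18,12,-19)
river: ρ → (-19,26,11)
river: ρ → (11,18,-27)
river: ρ → (-27,36,2)
river: ρ → (2,36,-27)
river: ρ → (-27,18,11)
river: ρ → (11,26,-19)
river: ρ → (-19,12,18)
ρ-cycle length = 12 (tail of 0 descent steps not counted)

12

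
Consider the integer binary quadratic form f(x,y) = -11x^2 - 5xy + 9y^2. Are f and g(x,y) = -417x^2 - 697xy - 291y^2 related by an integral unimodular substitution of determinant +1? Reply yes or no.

D₁ = 421, D₂ = 421
river cycle of f (length 26): (9, 5, -11), (-11, 17, 3), (3, 19, -5), (-5, 11, 15), (15, 19, -1), (-1, 19, 15), (15, 11, -5), (-5, 19, 3), (3, 17, -11), (-11, 5, 9), … (16 more)
river cycle of g (length 26): (-11, 17, 3), (3, 19, -5), (-5, 11, 15), (15, 19, -1), (-1, 19, 15), (15, 11, -5), (-5, 19, 3), (3, 17, -11), (-11, 5, 9), (9, 13, -7), … (16 more)
cycles coincide ⇒ equivalent

yes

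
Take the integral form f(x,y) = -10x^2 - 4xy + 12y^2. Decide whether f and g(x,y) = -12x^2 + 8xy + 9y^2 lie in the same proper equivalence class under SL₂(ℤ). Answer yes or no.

D₁ = 496, D₂ = 496
river cycle of f (length 8): (12, 4, -10), (-10, 16, 6), (6, 20, -4), (-4, 20, 6), (6, 16, -10), (-10, 4, 12), (12, 20, -2), (-2, 20, 12)
river cycle of g (length 16): (9, 10, -11), (-11, 12, 8), (8, 20, -3), (-3, 22, 1), (1, 22, -3), (-3, 20, 8), (8, 12, -11), (-11, 10, 9), (9, 8, -12), (-12, 16, 5), … (6 more)
cycles differ ⇒ inequivalent

no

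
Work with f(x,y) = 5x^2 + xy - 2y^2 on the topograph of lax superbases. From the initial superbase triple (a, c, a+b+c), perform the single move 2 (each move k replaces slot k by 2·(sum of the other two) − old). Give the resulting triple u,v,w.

start (5,-2,4) = (f(1,0),f(0,1),f(1,1))
replace slot 2: 2·(5+4) − (-2) = 20 → (5,20,4)

5,20,4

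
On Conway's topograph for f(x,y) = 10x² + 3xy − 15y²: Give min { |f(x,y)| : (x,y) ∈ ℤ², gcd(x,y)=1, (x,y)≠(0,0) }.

descent: ρ → (-15,-3,10)
descent: ρ → (10,23,-2)  [lands on river]
river: ρ → (-2,21,21)
river: ρ → (21,21,-2)
river: ρ → (-2,23,10)
river: ρ → (10,17,-8)
river: ρ → (-8,15,12)
river: ρ → (12,9,-11)
river: ρ → (-11,13,10)
river: ρ → (10,7,-14)
river: ρ → (-14,21,3)
river: ρ → (3,21,-14)
river: ρ → (-14,7,10)
river: ρ → (10,13,-11)
river: ρ → (-11,9,12)
river: ρ → (12,15,-8)
river: ρ → (-8,17,10)
closes: descent 2, river 16
min |a| on river = 2

2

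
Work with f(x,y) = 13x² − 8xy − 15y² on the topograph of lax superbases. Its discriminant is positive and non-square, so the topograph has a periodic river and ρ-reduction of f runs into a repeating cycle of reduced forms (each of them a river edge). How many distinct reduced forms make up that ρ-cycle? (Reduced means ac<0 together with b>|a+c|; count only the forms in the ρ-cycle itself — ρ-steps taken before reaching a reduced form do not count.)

D = 844, ⌊√D⌋ = 29
descent: ρ → (-15,8,13)  [lands on river]
river: ρ → (13,18,-10)
river: ρ → (-10,22,9)
river: ρ → (9,14,-18)
river: ρ → (-18,22,5)
river: ρ → (5,28,-3)
river: ρ → (-3,26,14)
river: ρ → (14,2,-15)
river: ρ → (-15,28,1)
river: ρ → (1,28,-15)
river: ρ → (-15,2,14)
river: ρ → (14,26,-3)
river: ρ → (-3,28,5)
river: ρ → (5,22,-18)
river: ρ → (-18,14,9)
river: ρ → (9,22,-10)
river: ρ → (-10,18,13)
river: ρ → (13,8,-15)
river: ρ → (-15,22,6)
river: ρ → (6,26,-7)
river: ρ → (-7,16,21)
river: ρ → (21,26,-2)
river: ρ → (-2,26,21)
river: ρ → (21,16,-7)
river: ρ → (-7,26,6)
river: ρ → (6,22,-15)
ρ-cycle length = 26 (tail of 1 descent step not counted)

26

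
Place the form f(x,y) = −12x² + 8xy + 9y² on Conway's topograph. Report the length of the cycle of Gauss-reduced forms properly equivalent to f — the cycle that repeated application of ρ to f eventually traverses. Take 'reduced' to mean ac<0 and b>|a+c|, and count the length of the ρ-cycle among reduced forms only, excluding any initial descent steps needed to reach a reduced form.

D = 496, ⌊√D⌋ = 22
river: ρ → (9,10,-11)
river: ρ → (-11,12,8)
river: ρ → (8,20,-3)
river: ρ → (-3,22,1)
river: ρ → (1,22,-3)
river: ρ → (-3,20,8)
river: ρ → (8,12,-11)
river: ρ → (-11,10,9)
river: ρ → (9,8,-12)
river: ρ → (-12,16,5)
river: ρ → (5,14,-15)
river: ρ → (-15,16,4)
river: ρ → (4,16,-15)
river: ρ → (-15,14,5)
river: ρ → (5,16,-12)
river: ρ → (-12,8,9)
ρ-cycle length = 16 (tail of 0 descent steps not counted)

16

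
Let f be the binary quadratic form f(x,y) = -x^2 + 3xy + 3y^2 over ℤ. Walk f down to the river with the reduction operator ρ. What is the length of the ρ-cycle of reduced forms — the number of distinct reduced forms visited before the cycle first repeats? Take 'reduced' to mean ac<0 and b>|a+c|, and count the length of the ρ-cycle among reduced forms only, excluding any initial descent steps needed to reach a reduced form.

D = 21, ⌊√D⌋ = 4
river: ρ → (3,3,-1)
river: ρ → (-1,3,3)
ρ-cycle length = 2 (tail of 0 descent steps not counted)

2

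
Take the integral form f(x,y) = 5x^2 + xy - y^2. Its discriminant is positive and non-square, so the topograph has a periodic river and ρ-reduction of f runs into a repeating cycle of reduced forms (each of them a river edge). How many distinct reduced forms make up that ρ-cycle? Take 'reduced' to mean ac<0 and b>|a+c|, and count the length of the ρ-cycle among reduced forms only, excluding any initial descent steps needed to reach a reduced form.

D = 21, ⌊√D⌋ = 4
descent: ρ → (-1,3,3)  [lands on river]
river: ρ → (3,3,-1)
ρ-cycle length = 2 (tail of 1 descent step not counted)

2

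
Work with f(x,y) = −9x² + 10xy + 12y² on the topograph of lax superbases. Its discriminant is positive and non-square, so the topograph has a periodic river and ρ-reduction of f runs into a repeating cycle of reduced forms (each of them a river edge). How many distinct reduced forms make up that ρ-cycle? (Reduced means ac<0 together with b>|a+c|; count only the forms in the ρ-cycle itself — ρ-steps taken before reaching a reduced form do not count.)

D = 532, ⌊√D⌋ = 23
river: ρ → (12,14,-7)
river: ρ → (-7,14,12)
river: ρ → (12,10,-9)
river: ρ → (-9,8,13)
river: ρ → (13,18,-4)
river: ρ → (-4,22,3)
river: ρ → (3,20,-11)
river: ρ → (-11,2,12)
river: ρ → (12,22,-1)
river: ρ → (-1,22,12)
river: ρ → (12,2,-11)
river: ρ → (-11,20,3)
river: ρ → (3,22,-4)
river: ρ → (-4,18,13)
river: ρ → (13,8,-9)
river: ρ → (-9,10,12)
ρ-cycle length = 16 (tail of 0 descent steps not counted)

16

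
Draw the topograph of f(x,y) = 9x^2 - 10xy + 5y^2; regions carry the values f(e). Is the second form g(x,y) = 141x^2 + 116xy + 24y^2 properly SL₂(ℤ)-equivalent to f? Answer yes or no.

D₁ = -80, D₂ = -80
f: translate: b→8 (≡-10 mod 18), so (9,-10,5)→(9,8,4)
f: flip: (9,8,4)→(4,-8,9)
f: translate: b→0 (≡-8 mod 8), so (4,-8,9)→(4,0,5)
f: reduced (well bottom): (4,0,5) with a≤c, −a<b≤a
g: flip: (141,116,24)→(24,-116,141)
g: translate: b→-20 (≡-116 mod 48), so (24,-116,141)→(24,-20,5)
g: flip: (24,-20,5)→(5,20,24)
g: translate: b→0 (≡20 mod 10), so (5,20,24)→(5,0,4)
g: flip: (5,0,4)→(4,0,5)
g: reduced (well bottom): (4,0,5) with a≤c, −a<b≤a
reduced forms (4, 0, 5) vs (4, 0, 5) ⇒ equivalent

yes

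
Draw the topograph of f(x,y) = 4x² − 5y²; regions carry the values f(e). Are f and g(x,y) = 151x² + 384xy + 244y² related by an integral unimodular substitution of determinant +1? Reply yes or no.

D₁ = 80, D₂ = 80
river cycle of f (length 2): (4, 8, -1), (-1, 8, 4)
river cycle of g (length 2): (-1, 8, 4), (4, 8, -1)
cycles coincide ⇒ equivalent

yes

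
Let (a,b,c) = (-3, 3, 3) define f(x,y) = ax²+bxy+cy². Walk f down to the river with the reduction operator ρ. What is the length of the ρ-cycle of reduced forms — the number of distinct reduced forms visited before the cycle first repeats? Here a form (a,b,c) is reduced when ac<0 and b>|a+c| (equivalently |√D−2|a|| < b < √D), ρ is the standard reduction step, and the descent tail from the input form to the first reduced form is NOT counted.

D = 45, ⌊√D⌋ = 6
river: ρ → (3,3,-3)
river: ρ → (-3,3,3)
ρ-cycle length = 2 (tail of 0 descent steps not counted)

2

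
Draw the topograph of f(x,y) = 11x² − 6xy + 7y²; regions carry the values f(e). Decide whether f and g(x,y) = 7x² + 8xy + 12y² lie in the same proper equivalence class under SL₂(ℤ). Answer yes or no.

D₁ = -272, D₂ = -272
f: flip: (11,-6,7)→(7,6,11)
f: reduced (well bottom): (7,6,11) with a≤c, −a<b≤a
g: translate: b→-6 (≡8 mod 14), so (7,8,12)→(7,-6,11)
g: reduced (well bottom): (7,-6,11) with a≤c, −a<b≤a
reduced forms (7, 6, 11) vs (7, -6, 11) ⇒ inequivalent

no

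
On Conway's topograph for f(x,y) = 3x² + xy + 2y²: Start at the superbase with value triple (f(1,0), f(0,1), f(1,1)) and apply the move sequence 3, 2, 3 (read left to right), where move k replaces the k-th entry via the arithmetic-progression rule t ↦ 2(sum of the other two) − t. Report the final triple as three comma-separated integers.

start (3,2,6) = (f(1,0),f(0,1),f(1,1))
replace slot 3: 2·(3+2) − 6 = 4 → (3,2,4)
replace slot 2: 2·(3+4) − 2 = 12 → (3,12,4)
replace slot 3: 2·(3+12) − 4 = 26 → (3,12,26)

3,12,26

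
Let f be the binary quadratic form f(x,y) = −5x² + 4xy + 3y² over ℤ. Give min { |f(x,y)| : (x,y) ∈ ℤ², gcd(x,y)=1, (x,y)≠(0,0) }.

river: ρ → (3,8,-1)
river: ρ → (-1,8,3)
river: ρ → (3,4,-5)
river: ρ → (-5,6,2)
river: ρ → (2,6,-5)
river: ρ → (-5,4,3)
closes: descent 0, river 6
min |a| on river = 1

1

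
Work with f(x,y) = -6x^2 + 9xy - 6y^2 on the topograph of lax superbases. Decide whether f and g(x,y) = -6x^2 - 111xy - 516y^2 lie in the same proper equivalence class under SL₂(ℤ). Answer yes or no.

D₁ = -63, D₂ = -63
f is negative-definite; reduce −f:
−f: translate: b→3 (≡-9 mod 12), so (6,-9,6)→(6,3,3)
−f: flip: (6,3,3)→(3,-3,6)
−f: translate: b→3 (≡-3 mod 6), so (3,-3,6)→(3,3,6)
−f: reduced (well bottom): (3,3,6) with a≤c, −a<b≤a
flip sign back: reduced form of f is (-3,-3,-6)
g is negative-definite; reduce −g:
−g: translate: b→3 (≡111 mod 12), so (6,111,516)→(6,3,3)
−g: flip: (6,3,3)→(3,-3,6)
−g: translate: b→3 (≡-3 mod 6), so (3,-3,6)→(3,3,6)
−g: reduced (well bottom): (3,3,6) with a≤c, −a<b≤a
flip sign back: reduced form of g is (-3,-3,-6)
reduced forms (-3, -3, -6) vs (-3, -3, -6) ⇒ equivalent

yes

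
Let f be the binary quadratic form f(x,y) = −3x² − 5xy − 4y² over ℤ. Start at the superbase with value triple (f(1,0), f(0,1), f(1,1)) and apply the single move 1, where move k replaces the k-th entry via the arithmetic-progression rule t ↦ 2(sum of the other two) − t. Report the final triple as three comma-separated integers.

start (-3,-4,-12) = (f(1,0),f(0,1),f(1,1))
replace slot 1: 2·((-4)+(-12)) − (-3) = -29 → (-29,-4,-12)

-29,-4,-12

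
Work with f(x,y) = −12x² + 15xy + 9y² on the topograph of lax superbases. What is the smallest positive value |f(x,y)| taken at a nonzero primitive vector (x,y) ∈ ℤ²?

river: ρ → (9,21,-6)
river: ρ → (-6,15,18)
river: ρ → (18,21,-3)
river: ρ → (-3,21,18)
river: ρ → (18,15,-6)
river: ρ → (-6,21,9)
river: ρ → (9,15,-12)
river: ρ → (-12,9,12)
river: ρ → (12,15,-9)
river: ρ → (-9,21,6)
river: ρ → (6,15,-18)
river: ρ → (-18,21,3)
river: ρ → (3,21,-18)
river: ρ → (-18,15,6)
river: ρ → (6,21,-9)
river: ρ → (-9,15,12)
river: ρ → (12,9,-12)
river: ρ → (-12,15,9)
closes: descent 0, river 18
min |a| on river = 3

3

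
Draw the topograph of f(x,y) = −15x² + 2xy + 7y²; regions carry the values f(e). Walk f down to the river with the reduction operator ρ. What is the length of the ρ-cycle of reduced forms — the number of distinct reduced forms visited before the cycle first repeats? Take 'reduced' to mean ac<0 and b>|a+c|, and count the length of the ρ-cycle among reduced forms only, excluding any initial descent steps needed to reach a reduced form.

D = 424, ⌊√D⌋ = 20
descent: ρ → (7,12,-10)  [lands on river]
river: ρ → (-10,8,9)
river: ρ → (9,10,-9)
river: ρ → (-9,8,10)
river: ρ → (10,12,-7)
river: ρ → (-7,16,6)
river: ρ → (6,20,-1)
river: ρ → (-1,20,6)
river: ρ → (6,16,-7)
river: ρ → (-7,12,10)
river: ρ → (10,8,-9)
river: ρ → (-9,10,9)
river: ρ → (9,8,-10)
river: ρ → (-10,12,7)
river: ρ → (7,16,-6)
river: ρ → (-6,20,1)
river: ρ → (1,20,-6)
river: ρ → (-6,16,7)
ρ-cycle length = 18 (tail of 1 descent step not counted)

18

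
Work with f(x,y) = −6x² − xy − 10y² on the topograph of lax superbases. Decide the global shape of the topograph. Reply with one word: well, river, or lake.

D = b²−4ac = (-1)² − 4·(-6)·(-10) = -239
D < 0 ⇒ definite ⇒ every region one sign ⇒ single well

well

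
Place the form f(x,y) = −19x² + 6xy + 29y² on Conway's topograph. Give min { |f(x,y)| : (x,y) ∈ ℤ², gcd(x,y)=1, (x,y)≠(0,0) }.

descent: ρ → (29,-6,-19)
descent: ρ → (-19,44,4)  [lands on river]
river: ρ → (4,44,-19)
river: ρ → (-19,32,16)
river: ρ → (16,32,-19)
closes: descent 2, river 4
min |a| on river = 4

4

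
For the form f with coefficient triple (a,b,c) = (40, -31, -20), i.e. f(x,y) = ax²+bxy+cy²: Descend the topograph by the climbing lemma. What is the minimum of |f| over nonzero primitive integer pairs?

descent: ρ → (-20,31,40)  [lands on river]
river: ρ → (40,49,-11)
river: ρ → (-11,61,10)
river: ρ → (10,59,-17)
river: ρ → (-17,43,34)
river: ρ → (34,25,-26)
river: ρ → (-26,27,33)
river: ρ → (33,39,-20)
river: ρ → (-20,41,31)
river: ρ → (31,21,-30)
river: ρ → (-30,39,22)
river: ρ → (22,49,-20)
closes: descent 1, river 12
min |a| on river = 10

10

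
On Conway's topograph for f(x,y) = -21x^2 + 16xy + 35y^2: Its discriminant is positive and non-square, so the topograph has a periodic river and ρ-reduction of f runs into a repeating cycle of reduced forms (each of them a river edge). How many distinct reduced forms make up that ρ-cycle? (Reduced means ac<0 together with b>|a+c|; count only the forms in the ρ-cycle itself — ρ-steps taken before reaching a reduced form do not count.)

D = 3196, ⌊√D⌋ = 56
river: ρ → (35,54,-2)
river: ρ → (-2,54,35)
river: ρ → (35,16,-21)
river: ρ → (-21,26,30)
river: ρ → (30,34,-17)
river: ρ → (-17,34,30)
river: ρ → (30,26,-21)
river: ρ → (-21,16,35)
ρ-cycle length = 8 (tail of 0 descent steps not counted)

8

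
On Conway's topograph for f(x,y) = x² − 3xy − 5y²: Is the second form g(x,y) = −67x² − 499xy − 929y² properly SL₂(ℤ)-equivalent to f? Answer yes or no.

D₁ = 29, D₂ = 29
river cycle of f (length 2): (1, 5, -1), (-1, 5, 1)
river cycle of g (length 2): (1, 5, -1), (-1, 5, 1)
cycles coincide ⇒ equivalent

yes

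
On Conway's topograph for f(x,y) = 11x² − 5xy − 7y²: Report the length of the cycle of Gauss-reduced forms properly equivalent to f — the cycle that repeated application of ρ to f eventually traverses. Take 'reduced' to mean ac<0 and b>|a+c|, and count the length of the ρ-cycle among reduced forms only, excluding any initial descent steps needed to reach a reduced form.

D = 333, ⌊√D⌋ = 18
descent: ρ → (-7,5,11)  [lands on river]
river: ρ → (11,17,-1)
river: ρ → (-1,17,11)
river: ρ → (11,5,-7)
river: ρ → (-7,9,9)
river: ρ → (9,9,-7)
ρ-cycle length = 6 (tail of 1 descent step not counted)

6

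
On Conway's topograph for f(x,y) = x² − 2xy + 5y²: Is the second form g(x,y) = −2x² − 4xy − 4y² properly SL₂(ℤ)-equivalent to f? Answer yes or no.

D₁ = -16, D₂ = -16
f: translate: b→0 (≡-2 mod 2), so (1,-2,5)→(1,0,4)
f: reduced (well bottom): (1,0,4) with a≤c, −a<b≤a
g is negative-definite; reduce −g:
−g: translate: b→0 (≡4 mod 4), so (2,4,4)→(2,0,2)
−g: reduced (well bottom): (2,0,2) with a≤c, −a<b≤a
flip sign back: reduced form of g is (-2,0,-2)
reduced forms (1, 0, 4) vs (-2, 0, -2) ⇒ inequivalent

no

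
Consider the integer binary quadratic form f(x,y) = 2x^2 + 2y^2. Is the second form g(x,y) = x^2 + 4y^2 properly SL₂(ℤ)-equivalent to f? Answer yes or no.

D₁ = -16, D₂ = -16
f: reduced (well bottom): (2,0,2) with a≤c, −a<b≤a
g: reduced (well bottom): (1,0,4) with a≤c, −a<b≤a
reduced forms (2, 0, 2) vs (1, 0, 4) ⇒ inequivalent

no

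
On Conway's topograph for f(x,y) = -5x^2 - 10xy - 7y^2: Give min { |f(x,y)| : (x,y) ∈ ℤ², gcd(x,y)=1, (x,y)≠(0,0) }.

translate: b→0 (≡10 mod 10), so (5,10,7)→(5,0,2)
flip: (5,0,2)→(2,0,5)
reduced (well bottom): (2,0,5) with a≤c, −a<b≤a
well minimum |f| = |-2| = 2 (negative-definite)

2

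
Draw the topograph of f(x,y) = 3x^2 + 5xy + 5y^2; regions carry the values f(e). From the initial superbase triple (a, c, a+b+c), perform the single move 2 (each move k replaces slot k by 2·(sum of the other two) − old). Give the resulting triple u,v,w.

start (3,5,13) = (f(1,0),f(0,1),f(1,1))
replace slot 2: 2·(3+13) − 5 = 27 → (3,27,13)

3,27,13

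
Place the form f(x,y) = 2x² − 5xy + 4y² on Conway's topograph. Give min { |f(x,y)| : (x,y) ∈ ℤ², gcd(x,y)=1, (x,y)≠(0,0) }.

translate: b→-1 (≡-5 mod 4), so (2,-5,4)→(2,-1,1)
flip: (2,-1,1)→(1,1,2)
reduced (well bottom): (1,1,2) with a≤c, −a<b≤a
well minimum = a = 1

1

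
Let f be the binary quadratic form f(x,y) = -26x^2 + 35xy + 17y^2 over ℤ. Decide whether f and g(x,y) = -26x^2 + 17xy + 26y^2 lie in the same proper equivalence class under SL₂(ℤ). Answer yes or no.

D₁ = 2993, D₂ = 2993
river cycle of f (length 12): (17, 33, -28), (-28, 23, 22), (22, 21, -29), (-29, 37, 14), (14, 47, -14), (-14, 37, 29), (29, 21, -22), (-22, 23, 28), (28, 33, -17), (-17, 35, 26), … (2 more)
river cycle of g (length 12): (26, 35, -17), (-17, 33, 28), (28, 23, -22), (-22, 21, 29), (29, 37, -14), (-14, 47, 14), (14, 37, -29), (-29, 21, 22), (22, 23, -28), (-28, 33, 17), … (2 more)
cycles differ ⇒ inequivalent

no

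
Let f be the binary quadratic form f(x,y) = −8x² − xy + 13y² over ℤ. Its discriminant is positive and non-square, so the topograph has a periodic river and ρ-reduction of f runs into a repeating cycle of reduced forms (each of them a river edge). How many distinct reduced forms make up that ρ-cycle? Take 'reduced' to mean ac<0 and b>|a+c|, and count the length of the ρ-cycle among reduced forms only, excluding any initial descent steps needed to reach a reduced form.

D = 417, ⌊√D⌋ = 20
descent: ρ → (13,1,-8)
descent: ρ → (-8,15,6)  [lands on river]
river: ρ → (6,9,-14)
river: ρ → (-14,19,1)
river: ρ → (1,19,-14)
river: ρ → (-14,9,6)
river: ρ → (6,15,-8)
river: ρ → (-8,17,4)
river: ρ → (4,15,-12)
river: ρ → (-12,9,7)
river: ρ → (7,19,-2)
river: ρ → (-2,17,16)
river: ρ → (16,15,-3)
river: ρ → (-3,15,16)
river: ρ → (16,17,-2)
river: ρ → (-2,19,7)
river: ρ → (7,9,-12)
river: ρ → (-12,15,4)
river: ρ → (4,17,-8)
ρ-cycle length = 18 (tail of 2 descent steps not counted)

18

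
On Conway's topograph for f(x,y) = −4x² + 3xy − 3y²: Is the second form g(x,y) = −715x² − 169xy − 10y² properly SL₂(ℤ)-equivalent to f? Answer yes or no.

D₁ = -39, D₂ = -39
f is negative-definite; reduce −f:
−f: flip: (4,-3,3)→(3,3,4)
−f: reduced (well bottom): (3,3,4) with a≤c, −a<b≤a
flip sign back: reduced form of f is (-3,-3,-4)
g is negative-definite; reduce −g:
−g: flip: (715,169,10)→(10,-169,715)
−g: translate: b→-9 (≡-169 mod 20), so (10,-169,715)→(10,-9,3)
−g: flip: (10,-9,3)→(3,9,10)
−g: translate: b→3 (≡9 mod 6), so (3,9,10)→(3,3,4)
−g: reduced (well bottom): (3,3,4) with a≤c, −a<b≤a
flip sign back: reduced form of g is (-3,-3,-4)
reduced forms (-3, -3, -4) vs (-3, -3, -4) ⇒ equivalent

yes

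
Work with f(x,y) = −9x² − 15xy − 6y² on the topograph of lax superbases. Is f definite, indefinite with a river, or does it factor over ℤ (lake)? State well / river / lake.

D = b²−4ac = (-15)² − 4·(-9)·(-6) = 9
D = 3² is a perfect square ⇒ form factors over ℤ ⇒ lakes

lake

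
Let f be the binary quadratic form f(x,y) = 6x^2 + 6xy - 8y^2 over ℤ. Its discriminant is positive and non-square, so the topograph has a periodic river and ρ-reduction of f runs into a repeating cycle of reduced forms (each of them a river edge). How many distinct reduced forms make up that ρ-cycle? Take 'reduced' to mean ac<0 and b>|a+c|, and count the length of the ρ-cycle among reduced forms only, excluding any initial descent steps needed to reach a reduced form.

D = 228, ⌊√D⌋ = 15
river: ρ → (-8,10,4)
river: ρ → (4,14,-2)
river: ρ → (-2,14,4)
river: ρ → (4,10,-8)
river: ρ → (-8,6,6)
river: ρ → (6,6,-8)
ρ-cycle length = 6 (tail of 0 descent steps not counted)

6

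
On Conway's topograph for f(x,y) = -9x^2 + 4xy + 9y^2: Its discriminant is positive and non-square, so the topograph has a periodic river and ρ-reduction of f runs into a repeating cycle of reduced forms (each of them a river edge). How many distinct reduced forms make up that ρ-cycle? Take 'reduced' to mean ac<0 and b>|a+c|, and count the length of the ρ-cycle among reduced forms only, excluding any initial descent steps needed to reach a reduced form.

D = 340, ⌊√D⌋ = 18
river: ρ → (9,14,-4)
river: ρ → (-4,18,1)
river: ρ → (1,18,-4)
river: ρ → (-4,14,9)
river: ρ → (9,4,-9)
river: ρ → (-9,14,4)
river: ρ → (4,18,-1)
river: ρ → (-1,18,4)
river: ρ → (4,14,-9)
river: ρ → (-9,4,9)
ρ-cycle length = 10 (tail of 0 descent steps not counted)

10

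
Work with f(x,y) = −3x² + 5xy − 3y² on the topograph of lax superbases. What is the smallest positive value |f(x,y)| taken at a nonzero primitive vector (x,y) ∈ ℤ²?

translate: b→1 (≡-5 mod 6), so (3,-5,3)→(3,1,1)
flip: (3,1,1)→(1,-1,3)
translate: b→1 (≡-1 mod 2), so (1,-1,3)→(1,1,3)
reduced (well bottom): (1,1,3) with a≤c, −a<b≤a
well minimum |f| = |-1| = 1 (negative-definite)

1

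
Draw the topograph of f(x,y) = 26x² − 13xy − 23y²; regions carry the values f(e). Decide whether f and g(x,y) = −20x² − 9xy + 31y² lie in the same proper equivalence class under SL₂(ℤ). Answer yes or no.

D₁ = 2561, D₂ = 2561
river cycle of f (length 42): (-23, 13, 26), (26, 39, -10), (-10, 41, 22), (22, 47, -4), (-4, 49, 10), (10, 31, -40), (-40, 49, 1), (1, 49, -40), (-40, 31, 10), (10, 49, -4), … (32 more)
river cycle of g (length 30): (-20, 31, 20), (20, 49, -2), (-2, 47, 44), (44, 41, -5), (-5, 49, 8), (8, 47, -11), (-11, 41, 20), (20, 39, -13), (-13, 39, 20), (20, 41, -11), … (20 more)
cycles differ ⇒ inequivalent

no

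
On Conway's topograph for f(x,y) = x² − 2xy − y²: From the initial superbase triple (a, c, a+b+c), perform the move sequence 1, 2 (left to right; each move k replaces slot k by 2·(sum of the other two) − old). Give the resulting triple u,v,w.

start (1,-1,-2) = (f(1,0),f(0,1),f(1,1))
replace slot 1: 2·((-1)+(-2)) − 1 = -7 → (-7,-1,-2)
replace slot 2: 2·((-7)+(-2)) − (-1) = -17 → (-7,-17,-2)

-7,-17,-2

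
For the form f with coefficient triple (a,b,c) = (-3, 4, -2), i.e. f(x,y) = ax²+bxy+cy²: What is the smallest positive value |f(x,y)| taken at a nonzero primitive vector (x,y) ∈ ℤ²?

translate: b→2 (≡-4 mod 6), so (3,-4,2)→(3,2,1)
flip: (3,2,1)→(1,-2,3)
translate: b→0 (≡-2 mod 2), so (1,-2,3)→(1,0,2)
reduced (well bottom): (1,0,2) with a≤c, −a<b≤a
well minimum |f| = |-1| = 1 (negative-definite)

1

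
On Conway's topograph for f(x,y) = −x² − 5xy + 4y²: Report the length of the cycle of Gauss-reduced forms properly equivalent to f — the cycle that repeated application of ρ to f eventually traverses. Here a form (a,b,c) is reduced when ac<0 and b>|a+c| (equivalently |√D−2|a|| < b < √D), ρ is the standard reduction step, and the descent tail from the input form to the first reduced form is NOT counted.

D = 41, ⌊√D⌋ = 6
descent: ρ → (4,5,-1)  [lands on river]
river: ρ → (-1,5,4)
river: ρ → (4,3,-2)
river: ρ → (-2,5,2)
river: ρ → (2,3,-4)
river: ρ → (-4,5,1)
river: ρ → (1,5,-4)
river: ρ → (-4,3,2)
river: ρ → (2,5,-2)
river: ρ → (-2,3,4)
ρ-cycle length = 10 (tail of 1 descent step not counted)

10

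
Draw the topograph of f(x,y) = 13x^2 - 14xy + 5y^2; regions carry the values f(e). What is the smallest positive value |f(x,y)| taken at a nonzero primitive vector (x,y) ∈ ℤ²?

translate: b→12 (≡-14 mod 26), so (13,-14,5)→(13,12,4)
flip: (13,12,4)→(4,-12,13)
translate: b→4 (≡-12 mod 8), so (4,-12,13)→(4,4,5)
reduced (well bottom): (4,4,5) with a≤c, −a<b≤a
well minimum = a = 4

4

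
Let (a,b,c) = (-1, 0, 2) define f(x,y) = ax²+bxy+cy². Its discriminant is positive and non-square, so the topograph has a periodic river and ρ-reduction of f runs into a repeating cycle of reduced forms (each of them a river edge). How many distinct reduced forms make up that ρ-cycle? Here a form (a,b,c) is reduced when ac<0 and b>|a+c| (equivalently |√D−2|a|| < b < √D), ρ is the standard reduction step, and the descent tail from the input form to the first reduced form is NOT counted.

D = 8, ⌊√D⌋ = 2
descent: ρ → (2,0,-1)
descent: ρ → (-1,2,1)  [lands on river]
river: ρ → (1,2,-1)
ρ-cycle length = 2 (tail of 2 descent steps not counted)

2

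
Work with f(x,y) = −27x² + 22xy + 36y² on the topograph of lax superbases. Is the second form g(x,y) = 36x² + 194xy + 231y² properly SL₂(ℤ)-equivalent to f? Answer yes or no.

D₁ = 4372, D₂ = 4372
river cycle of f (length 26): (36, 50, -13), (-13, 54, 28), (28, 58, -9), (-9, 50, 52), (52, 54, -7), (-7, 58, 36), (36, 14, -29), (-29, 44, 21), (21, 40, -33), (-33, 26, 28), … (16 more)
river cycle of g (length 26): (36, 50, -13), (-13, 54, 28), (28, 58, -9), (-9, 50, 52), (52, 54, -7), (-7, 58, 36), (36, 14, -29), (-29, 44, 21), (21, 40, -33), (-33, 26, 28), … (16 more)
cycles coincide ⇒ equivalent

yes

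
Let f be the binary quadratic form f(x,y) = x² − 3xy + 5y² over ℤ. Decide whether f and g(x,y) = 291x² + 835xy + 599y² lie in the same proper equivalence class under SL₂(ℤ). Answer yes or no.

D₁ = -11, D₂ = -11
f: translate: b→1 (≡-3 mod 2), so (1,-3,5)→(1,1,3)
f: reduced (well bottom): (1,1,3) with a≤c, −a<b≤a
g: translate: b→253 (≡835 mod 582), so (291,835,599)→(291,253,55)
g: flip: (291,253,55)→(55,-253,291)
g: translate: b→-33 (≡-253 mod 110), so (55,-253,291)→(55,-33,5)
g: flip: (55,-33,5)→(5,33,55)
g: translate: b→3 (≡33 mod 10), so (5,33,55)→(5,3,1)
g: flip: (5,3,1)→(1,-3,5)
g: translate: b→1 (≡-3 mod 2), so (1,-3,5)→(1,1,3)
g: reduced (well bottom): (1,1,3) with a≤c, −a<b≤a
reduced forms (1, 1, 3) vs (1, 1, 3) ⇒ equivalent

yes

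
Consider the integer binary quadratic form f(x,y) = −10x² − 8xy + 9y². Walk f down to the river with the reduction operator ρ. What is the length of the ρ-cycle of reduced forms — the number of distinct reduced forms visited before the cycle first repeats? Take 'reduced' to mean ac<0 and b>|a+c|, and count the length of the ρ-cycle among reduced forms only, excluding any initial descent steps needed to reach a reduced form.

D = 424, ⌊√D⌋ = 20
descent: ρ → (9,8,-10)  [lands on river]
river: ρ → (-10,12,7)
river: ρ → (7,16,-6)
river: ρ → (-6,20,1)
river: ρ → (1,20,-6)
river: ρ → (-6,16,7)
river: ρ → (7,12,-10)
river: ρ → (-10,8,9)
river: ρ → (9,10,-9)
river: ρ → (-9,8,10)
river: ρ → (10,12,-7)
river: ρ → (-7,16,6)
river: ρ → (6,20,-1)
river: ρ → (-1,20,6)
river: ρ → (6,16,-7)
river: ρ → (-7,12,10)
river: ρ → (10,8,-9)
river: ρ → (-9,10,9)
ρ-cycle length = 18 (tail of 1 descent step not counted)

18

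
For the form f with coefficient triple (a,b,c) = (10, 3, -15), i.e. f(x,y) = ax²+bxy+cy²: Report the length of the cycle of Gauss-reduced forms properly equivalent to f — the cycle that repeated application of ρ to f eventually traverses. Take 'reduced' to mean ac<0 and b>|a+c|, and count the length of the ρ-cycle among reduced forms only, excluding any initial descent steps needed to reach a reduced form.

D = 609, ⌊√D⌋ = 24
descent: ρ → (-15,-3,10)
descent: ρ → (10,23,-2)  [lands on river]
river: ρ → (-2,21,21)
river: ρ → (21,21,-2)
river: ρ → (-2,23,10)
river: ρ → (10,17,-8)
river: ρ → (-8,15,12)
river: ρ → (12,9,-11)
river: ρ → (-11,13,10)
river: ρ → (10,7,-14)
river: ρ → (-14,21,3)
river: ρ → (3,21,-14)
river: ρ → (-14,7,10)
river: ρ → (10,13,-11)
river: ρ → (-11,9,12)
river: ρ → (12,15,-8)
river: ρ → (-8,17,10)
ρ-cycle length = 16 (tail of 2 descent steps not counted)

16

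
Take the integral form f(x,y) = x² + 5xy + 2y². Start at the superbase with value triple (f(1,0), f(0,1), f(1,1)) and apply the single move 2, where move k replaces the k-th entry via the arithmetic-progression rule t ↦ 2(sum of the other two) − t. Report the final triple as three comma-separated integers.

start (1,2,8) = (f(1,0),f(0,1),f(1,1))
replace slot 2: 2·(1+8) − 2 = 16 → (1,16,8)

1,16,8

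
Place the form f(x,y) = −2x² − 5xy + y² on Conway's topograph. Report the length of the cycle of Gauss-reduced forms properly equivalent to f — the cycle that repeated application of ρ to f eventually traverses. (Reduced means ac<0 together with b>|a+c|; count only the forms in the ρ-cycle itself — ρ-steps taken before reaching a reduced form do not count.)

D = 33, ⌊√D⌋ = 5
descent: ρ → (1,5,-2)  [lands on river]
river: ρ → (-2,3,3)
river: ρ → (3,3,-2)
river: ρ → (-2,5,1)
ρ-cycle length = 4 (tail of 1 descent step not counted)

4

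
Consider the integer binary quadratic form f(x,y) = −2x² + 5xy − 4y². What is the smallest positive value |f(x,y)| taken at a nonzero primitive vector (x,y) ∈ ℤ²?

translate: b→-1 (≡-5 mod 4), so (2,-5,4)→(2,-1,1)
flip: (2,-1,1)→(1,1,2)
reduced (well bottom): (1,1,2) with a≤c, −a<b≤a
well minimum |f| = |-1| = 1 (negative-definite)

1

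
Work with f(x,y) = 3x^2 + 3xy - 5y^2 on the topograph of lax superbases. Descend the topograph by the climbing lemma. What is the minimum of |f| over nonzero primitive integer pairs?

river: ρ → (-5,7,1)
river: ρ → (1,7,-5)
river: ρ → (-5,3,3)
river: ρ → (3,3,-5)
closes: descent 0, river 4
min |a| on river = 1

1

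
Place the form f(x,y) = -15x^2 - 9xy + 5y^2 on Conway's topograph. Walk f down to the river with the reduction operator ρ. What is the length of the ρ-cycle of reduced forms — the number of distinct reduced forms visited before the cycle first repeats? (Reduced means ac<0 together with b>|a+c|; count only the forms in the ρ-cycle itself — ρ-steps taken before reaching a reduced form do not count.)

D = 381, ⌊√D⌋ = 19
descent: ρ → (5,19,-1)  [lands on river]
river: ρ → (-1,19,5)
river: ρ → (5,11,-13)
river: ρ → (-13,15,3)
river: ρ → (3,15,-13)
river: ρ → (-13,11,5)
ρ-cycle length = 6 (tail of 1 descent step not counted)

6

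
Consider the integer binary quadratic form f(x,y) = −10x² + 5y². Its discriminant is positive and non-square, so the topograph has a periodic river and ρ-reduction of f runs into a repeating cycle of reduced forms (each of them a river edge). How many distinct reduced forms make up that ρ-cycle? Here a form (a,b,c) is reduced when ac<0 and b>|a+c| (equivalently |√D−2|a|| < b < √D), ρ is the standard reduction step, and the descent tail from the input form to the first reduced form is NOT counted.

D = 200, ⌊√D⌋ = 14
descent: ρ → (5,10,-5)  [lands on river]
river: ρ → (-5,10,5)
ρ-cycle length = 2 (tail of 1 descent step not counted)

2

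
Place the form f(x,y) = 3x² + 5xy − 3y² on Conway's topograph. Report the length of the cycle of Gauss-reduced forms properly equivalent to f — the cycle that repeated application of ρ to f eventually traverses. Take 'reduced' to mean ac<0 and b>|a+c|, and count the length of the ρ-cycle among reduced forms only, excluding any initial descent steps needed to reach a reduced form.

D = 61, ⌊√D⌋ = 7
river: ρ → (-3,7,1)
river: ρ → (1,7,-3)
river: ρ → (-3,5,3)
river: ρ → (3,7,-1)
river: ρ → (-1,7,3)
river: ρ → (3,5,-3)
ρ-cycle length = 6 (tail of 0 descent steps not counted)

6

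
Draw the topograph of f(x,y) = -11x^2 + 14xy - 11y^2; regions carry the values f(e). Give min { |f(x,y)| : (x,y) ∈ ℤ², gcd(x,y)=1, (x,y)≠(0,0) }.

translate: b→8 (≡-14 mod 22), so (11,-14,11)→(11,8,8)
flip: (11,8,8)→(8,-8,11)
translate: b→8 (≡-8 mod 16), so (8,-8,11)→(8,8,11)
reduced (well bottom): (8,8,11) with a≤c, −a<b≤a
well minimum |f| = |-8| = 8 (negative-definite)

8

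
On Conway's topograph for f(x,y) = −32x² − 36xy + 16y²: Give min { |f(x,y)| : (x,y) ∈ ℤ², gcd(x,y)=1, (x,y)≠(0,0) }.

descent: ρ → (16,36,-32)  [lands on river]
river: ρ → (-32,28,20)
river: ρ → (20,52,-8)
river: ρ → (-8,44,44)
river: ρ → (44,44,-8)
river: ρ → (-8,52,20)
river: ρ → (20,28,-32)
river: ρ → (-32,36,16)
river: ρ → (16,28,-40)
river: ρ → (-40,52,4)
river: ρ → (4,52,-40)
river: ρ → (-40,28,16)
closes: descent 1, river 12
min |a| on river = 4

4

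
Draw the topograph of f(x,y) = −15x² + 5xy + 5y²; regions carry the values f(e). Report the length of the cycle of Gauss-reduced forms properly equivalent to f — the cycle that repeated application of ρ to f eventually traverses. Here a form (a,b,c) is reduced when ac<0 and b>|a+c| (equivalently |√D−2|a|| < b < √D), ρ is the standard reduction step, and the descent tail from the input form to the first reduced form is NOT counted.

D = 325, ⌊√D⌋ = 18
descent: ρ → (5,15,-5)  [lands on river]
river: ρ → (-5,15,5)
ρ-cycle length = 2 (tail of 1 descent step not counted)

2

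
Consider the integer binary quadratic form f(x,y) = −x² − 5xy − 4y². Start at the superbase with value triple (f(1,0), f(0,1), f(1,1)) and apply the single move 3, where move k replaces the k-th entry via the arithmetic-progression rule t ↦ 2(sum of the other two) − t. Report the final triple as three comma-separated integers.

start (-1,-4,-10) = (f(1,0),f(0,1),f(1,1))
replace slot 3: 2·((-1)+(-4)) − (-10) = 0 → (-1,-4,0)

-1,-4,0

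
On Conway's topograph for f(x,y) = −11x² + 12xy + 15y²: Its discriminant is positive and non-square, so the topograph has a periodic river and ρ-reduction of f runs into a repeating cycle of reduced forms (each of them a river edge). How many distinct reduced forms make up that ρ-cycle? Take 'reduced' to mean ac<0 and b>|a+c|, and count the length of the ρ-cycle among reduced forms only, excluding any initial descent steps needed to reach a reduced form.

D = 804, ⌊√D⌋ = 28
river: ρ → (15,18,-8)
river: ρ → (-8,14,19)
river: ρ → (19,24,-3)
river: ρ → (-3,24,19)
river: ρ → (19,14,-8)
river: ρ → (-8,18,15)
river: ρ → (15,12,-11)
river: ρ → (-11,10,16)
river: ρ → (16,22,-5)
river: ρ → (-5,28,1)
river: ρ → (1,28,-5)
river: ρ → (-5,22,16)
river: ρ → (16,10,-11)
river: ρ → (-11,12,15)
ρ-cycle length = 14 (tail of 0 descent steps not counted)

14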